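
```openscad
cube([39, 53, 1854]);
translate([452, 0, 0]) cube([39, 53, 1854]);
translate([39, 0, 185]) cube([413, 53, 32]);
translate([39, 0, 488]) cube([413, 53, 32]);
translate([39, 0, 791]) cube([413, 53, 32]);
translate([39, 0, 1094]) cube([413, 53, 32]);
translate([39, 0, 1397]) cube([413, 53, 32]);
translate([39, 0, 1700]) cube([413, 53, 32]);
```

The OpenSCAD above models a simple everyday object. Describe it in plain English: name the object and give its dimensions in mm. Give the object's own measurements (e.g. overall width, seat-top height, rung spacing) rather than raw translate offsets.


A straight ladder. Two 39×53 mm vertical rails, 1854 mm tall, stand 491 mm apart (outside-to-outside) with their front faces coplanar on the −y side. 6 rungs, each 53 mm deep and 32 mm tall, span between the inner faces of the rails, front faces flush with the rails. The lowest rung's underside is at z = 185 mm and rungs are spaced 303 mm apart (underside to underside).


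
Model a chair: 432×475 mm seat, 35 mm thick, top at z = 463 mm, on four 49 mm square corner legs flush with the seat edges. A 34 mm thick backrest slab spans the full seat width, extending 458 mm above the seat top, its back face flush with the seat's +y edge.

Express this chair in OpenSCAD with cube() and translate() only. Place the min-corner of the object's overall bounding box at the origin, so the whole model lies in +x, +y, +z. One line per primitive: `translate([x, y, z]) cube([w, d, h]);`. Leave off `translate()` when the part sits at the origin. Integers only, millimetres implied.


translate([0, 0, 428]) cube([432, 475, 35]);
cube([49, 49, 428]);
translate([383, 0, 0]) cube([49, 49, 428]);
translate([0, 426, 0]) cube([49, 49, 428]);
translate([383, 426, 0]) cube([49, 49, 428]);
translate([0, 441, 463]) cube([432, 34, 458]);


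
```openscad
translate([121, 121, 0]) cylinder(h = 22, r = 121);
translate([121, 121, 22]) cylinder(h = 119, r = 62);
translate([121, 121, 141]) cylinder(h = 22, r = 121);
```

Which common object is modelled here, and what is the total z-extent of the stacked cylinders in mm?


A spool. The overall height is 163 mm.

Three coaxial cylinders, large–small–large — a spool. Two 22 mm flanges and a 119 mm core give 22 + 119 + 22 = 163 mm.


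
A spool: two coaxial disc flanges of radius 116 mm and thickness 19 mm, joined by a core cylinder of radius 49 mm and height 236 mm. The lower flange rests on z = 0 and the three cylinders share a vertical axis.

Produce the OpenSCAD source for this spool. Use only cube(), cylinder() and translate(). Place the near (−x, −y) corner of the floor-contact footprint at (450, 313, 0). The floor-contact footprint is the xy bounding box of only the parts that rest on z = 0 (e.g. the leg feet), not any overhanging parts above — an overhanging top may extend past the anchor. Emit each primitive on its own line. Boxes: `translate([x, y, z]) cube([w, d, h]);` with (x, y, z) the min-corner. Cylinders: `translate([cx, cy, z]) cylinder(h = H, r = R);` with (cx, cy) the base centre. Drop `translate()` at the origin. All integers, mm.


translate([566, 429, 0]) cylinder(h = 19, r = 116);
translate([566, 429, 19]) cylinder(h = 236, r = 49);
translate([566, 429, 255]) cylinder(h = 19, r = 116);


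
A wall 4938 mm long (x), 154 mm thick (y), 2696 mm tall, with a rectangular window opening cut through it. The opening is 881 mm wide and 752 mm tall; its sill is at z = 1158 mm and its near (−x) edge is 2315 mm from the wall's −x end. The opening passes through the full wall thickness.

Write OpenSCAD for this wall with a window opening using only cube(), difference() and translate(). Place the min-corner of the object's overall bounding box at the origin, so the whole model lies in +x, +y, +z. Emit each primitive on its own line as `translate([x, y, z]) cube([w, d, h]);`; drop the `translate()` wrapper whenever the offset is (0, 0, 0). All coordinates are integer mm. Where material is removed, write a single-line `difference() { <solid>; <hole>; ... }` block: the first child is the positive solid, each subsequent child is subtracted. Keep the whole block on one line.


difference() { cube([4938, 154, 2696]); translate([2315, 0, 1158]) cube([881, 154, 752]); }


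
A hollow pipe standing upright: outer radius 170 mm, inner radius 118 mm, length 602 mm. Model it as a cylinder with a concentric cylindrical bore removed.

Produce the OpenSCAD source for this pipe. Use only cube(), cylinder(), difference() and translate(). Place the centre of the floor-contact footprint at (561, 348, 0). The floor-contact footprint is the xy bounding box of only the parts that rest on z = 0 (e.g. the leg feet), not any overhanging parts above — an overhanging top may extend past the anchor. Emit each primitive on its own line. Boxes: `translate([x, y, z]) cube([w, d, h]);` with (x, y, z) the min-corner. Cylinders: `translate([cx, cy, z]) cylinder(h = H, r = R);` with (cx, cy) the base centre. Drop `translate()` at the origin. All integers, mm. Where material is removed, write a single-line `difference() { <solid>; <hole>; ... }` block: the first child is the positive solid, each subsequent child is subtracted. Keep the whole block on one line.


difference() { translate([561, 348, 0]) cylinder(h = 602, r = 170); translate([561, 348, 0]) cylinder(h = 602, r = 118); }


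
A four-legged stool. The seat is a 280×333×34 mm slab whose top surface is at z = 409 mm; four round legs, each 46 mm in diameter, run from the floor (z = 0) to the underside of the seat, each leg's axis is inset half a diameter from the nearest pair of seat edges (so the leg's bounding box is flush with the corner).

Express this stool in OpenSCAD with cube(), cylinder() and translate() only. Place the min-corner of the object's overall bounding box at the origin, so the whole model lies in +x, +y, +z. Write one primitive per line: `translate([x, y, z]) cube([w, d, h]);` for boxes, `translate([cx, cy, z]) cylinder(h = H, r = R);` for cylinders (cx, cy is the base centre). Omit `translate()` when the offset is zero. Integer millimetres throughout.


// leg_h = 409 - 34 = 375
translate([0, 0, 375]) cube([280, 333, 34]);
translate([23, 23, 0]) cylinder(h = 375, r = 23);
translate([257, 23, 0]) cylinder(h = 375, r = 23);
translate([23, 310, 0]) cylinder(h = 375, r = 23);
translate([257, 310, 0]) cylinder(h = 375, r = 23);


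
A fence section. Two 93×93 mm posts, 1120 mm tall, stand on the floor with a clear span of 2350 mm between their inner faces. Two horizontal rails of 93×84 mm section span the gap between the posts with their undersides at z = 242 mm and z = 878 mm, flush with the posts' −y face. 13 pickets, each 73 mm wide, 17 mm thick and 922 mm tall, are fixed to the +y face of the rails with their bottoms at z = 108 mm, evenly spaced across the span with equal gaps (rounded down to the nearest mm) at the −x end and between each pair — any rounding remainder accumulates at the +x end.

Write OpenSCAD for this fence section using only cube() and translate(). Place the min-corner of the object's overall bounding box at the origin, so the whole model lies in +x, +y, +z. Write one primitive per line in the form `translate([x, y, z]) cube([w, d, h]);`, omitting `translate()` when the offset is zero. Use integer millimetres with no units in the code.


cube([93, 93, 1120]);
translate([2443, 0, 0]) cube([93, 93, 1120]);
translate([93, 0, 242]) cube([2350, 93, 84]);
translate([93, 0, 878]) cube([2350, 93, 84]);
translate([193, 93, 108]) cube([73, 17, 922]);
translate([366, 93, 108]) cube([73, 17, 922]);
translate([539, 93, 108]) cube([73, 17, 922]);
translate([712, 93, 108]) cube([73, 17, 922]);
translate([885, 93, 108]) cube([73, 17, 922]);
translate([1058, 93, 108]) cube([73, 17, 922]);
translate([1231, 93, 108]) cube([73, 17, 922]);
translate([1404, 93, 108]) cube([73, 17, 922]);
translate([1577, 93, 108]) cube([73, 17, 922]);
translate([1750, 93, 108]) cube([73, 17, 922]);
translate([1923, 93, 108]) cube([73, 17, 922]);
translate([2096, 93, 108]) cube([73, 17, 922]);
translate([2269, 93, 108]) cube([73, 17, 922]);


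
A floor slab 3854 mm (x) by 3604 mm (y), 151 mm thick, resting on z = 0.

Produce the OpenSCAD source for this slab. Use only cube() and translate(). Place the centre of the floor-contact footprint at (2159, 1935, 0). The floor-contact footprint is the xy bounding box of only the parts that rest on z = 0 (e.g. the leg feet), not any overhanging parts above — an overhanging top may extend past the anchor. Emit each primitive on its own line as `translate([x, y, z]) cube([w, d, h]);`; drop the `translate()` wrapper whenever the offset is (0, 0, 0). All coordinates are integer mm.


translate([232, 133, 0]) cube([3854, 3604, 151]);


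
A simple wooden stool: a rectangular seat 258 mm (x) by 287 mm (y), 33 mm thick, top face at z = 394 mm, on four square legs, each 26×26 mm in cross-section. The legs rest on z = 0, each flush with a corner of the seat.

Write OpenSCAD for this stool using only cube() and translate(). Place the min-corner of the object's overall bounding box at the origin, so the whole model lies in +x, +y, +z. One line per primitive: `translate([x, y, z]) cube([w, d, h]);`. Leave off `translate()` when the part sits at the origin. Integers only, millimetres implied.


// leg_h = 394 - 33 = 361
translate([0, 0, 361]) cube([258, 287, 33]);
cube([26, 26, 361]);
translate([232, 0, 0]) cube([26, 26, 361]);
translate([0, 261, 0]) cube([26, 26, 361]);
translate([232, 261, 0]) cube([26, 26, 361]);


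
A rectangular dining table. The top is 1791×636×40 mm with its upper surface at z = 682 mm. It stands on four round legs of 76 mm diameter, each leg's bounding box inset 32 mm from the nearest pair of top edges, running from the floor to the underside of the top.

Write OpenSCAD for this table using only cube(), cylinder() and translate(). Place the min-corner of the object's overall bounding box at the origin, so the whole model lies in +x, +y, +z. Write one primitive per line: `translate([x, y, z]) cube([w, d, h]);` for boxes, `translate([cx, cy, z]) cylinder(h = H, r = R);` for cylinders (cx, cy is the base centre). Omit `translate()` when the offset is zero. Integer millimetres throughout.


translate([0, 0, 642]) cube([1791, 636, 40]);
translate([70, 70, 0]) cylinder(h = 642, r = 38);
translate([1721, 70, 0]) cylinder(h = 642, r = 38);
translate([70, 566, 0]) cylinder(h = 642, r = 38);
translate([1721, 566, 0]) cylinder(h = 642, r = 38);


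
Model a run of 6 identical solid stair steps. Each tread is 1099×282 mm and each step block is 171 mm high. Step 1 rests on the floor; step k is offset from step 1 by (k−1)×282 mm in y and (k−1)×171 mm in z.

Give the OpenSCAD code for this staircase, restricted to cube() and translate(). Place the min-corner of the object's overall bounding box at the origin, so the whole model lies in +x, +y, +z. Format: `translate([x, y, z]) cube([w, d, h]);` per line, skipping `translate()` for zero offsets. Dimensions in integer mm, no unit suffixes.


cube([1099, 282, 171]);
translate([0, 282, 171]) cube([1099, 282, 171]);
translate([0, 564, 342]) cube([1099, 282, 171]);
translate([0, 846, 513]) cube([1099, 282, 171]);
translate([0, 1128, 684]) cube([1099, 282, 171]);
translate([0, 1410, 855]) cube([1099, 282, 171]);


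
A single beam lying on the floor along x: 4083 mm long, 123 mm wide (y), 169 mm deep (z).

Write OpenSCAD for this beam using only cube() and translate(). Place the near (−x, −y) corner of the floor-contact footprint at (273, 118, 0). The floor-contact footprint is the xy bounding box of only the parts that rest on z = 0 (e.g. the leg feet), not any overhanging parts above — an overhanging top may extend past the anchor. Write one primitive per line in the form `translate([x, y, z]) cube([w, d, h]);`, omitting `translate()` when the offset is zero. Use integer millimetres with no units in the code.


translate([273, 118, 0]) cube([4083, 123, 169]);


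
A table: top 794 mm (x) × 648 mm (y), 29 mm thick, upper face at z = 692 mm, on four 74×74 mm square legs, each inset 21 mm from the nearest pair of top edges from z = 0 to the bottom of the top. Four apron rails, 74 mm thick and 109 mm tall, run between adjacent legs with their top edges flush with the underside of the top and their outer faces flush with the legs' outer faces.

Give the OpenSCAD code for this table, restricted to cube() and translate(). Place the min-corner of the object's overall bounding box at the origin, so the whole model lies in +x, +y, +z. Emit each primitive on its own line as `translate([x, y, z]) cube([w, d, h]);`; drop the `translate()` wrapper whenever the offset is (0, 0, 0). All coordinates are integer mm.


translate([0, 0, 663]) cube([794, 648, 29]);
translate([21, 21, 0]) cube([74, 74, 663]);
translate([699, 21, 0]) cube([74, 74, 663]);
translate([21, 553, 0]) cube([74, 74, 663]);
translate([699, 553, 0]) cube([74, 74, 663]);
translate([95, 21, 554]) cube([604, 74, 109]);
translate([95, 553, 554]) cube([604, 74, 109]);
translate([21, 95, 554]) cube([74, 458, 109]);
translate([699, 95, 554]) cube([74, 458, 109]);


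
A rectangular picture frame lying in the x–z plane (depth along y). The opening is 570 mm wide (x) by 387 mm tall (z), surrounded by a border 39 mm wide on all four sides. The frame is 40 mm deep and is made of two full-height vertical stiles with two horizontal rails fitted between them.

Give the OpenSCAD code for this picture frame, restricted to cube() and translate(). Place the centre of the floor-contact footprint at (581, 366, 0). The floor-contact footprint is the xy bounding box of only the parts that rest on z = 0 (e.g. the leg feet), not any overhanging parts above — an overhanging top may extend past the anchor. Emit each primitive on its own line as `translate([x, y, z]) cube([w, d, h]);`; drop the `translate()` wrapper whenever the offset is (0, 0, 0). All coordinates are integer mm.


translate([257, 346, 0]) cube([39, 40, 465]);
translate([866, 346, 0]) cube([39, 40, 465]);
translate([296, 346, 0]) cube([570, 40, 39]);
translate([296, 346, 426]) cube([570, 40, 39]);


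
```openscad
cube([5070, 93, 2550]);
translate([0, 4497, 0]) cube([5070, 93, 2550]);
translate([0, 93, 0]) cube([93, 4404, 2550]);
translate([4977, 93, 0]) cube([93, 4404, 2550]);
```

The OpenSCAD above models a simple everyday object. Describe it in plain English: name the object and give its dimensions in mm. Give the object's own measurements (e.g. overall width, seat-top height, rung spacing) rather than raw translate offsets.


The wall frame of a small rectangular building: four walls, each 2550 mm tall and 93 mm thick, enclosing a footprint 5070 mm (x) by 4590 mm (y) outside-to-outside, with no floor or roof. The front and back walls (the −y and +y sides) span the full width; the two side walls fit between them.


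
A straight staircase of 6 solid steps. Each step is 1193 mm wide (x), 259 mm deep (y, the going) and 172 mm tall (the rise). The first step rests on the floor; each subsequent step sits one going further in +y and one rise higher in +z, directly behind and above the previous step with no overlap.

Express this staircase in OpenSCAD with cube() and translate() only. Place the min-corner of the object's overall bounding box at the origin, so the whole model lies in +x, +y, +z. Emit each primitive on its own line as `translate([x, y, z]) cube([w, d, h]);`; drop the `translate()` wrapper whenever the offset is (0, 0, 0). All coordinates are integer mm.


cube([1193, 259, 172]);
translate([0, 259, 172]) cube([1193, 259, 172]);
translate([0, 518, 344]) cube([1193, 259, 172]);
translate([0, 777, 516]) cube([1193, 259, 172]);
translate([0, 1036, 688]) cube([1193, 259, 172]);
translate([0, 1295, 860]) cube([1193, 259, 172]);


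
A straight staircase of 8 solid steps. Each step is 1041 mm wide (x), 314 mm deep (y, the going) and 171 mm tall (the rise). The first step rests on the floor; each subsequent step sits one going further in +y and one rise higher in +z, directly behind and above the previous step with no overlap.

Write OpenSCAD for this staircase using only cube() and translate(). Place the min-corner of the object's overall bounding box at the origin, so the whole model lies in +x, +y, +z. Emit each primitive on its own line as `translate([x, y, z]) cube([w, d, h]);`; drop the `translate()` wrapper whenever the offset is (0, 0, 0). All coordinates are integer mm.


cube([1041, 314, 171]);
translate([0, 314, 171]) cube([1041, 314, 171]);
translate([0, 628, 342]) cube([1041, 314, 171]);
translate([0, 942, 513]) cube([1041, 314, 171]);
translate([0, 1256, 684]) cube([1041, 314, 171]);
translate([0, 1570, 855]) cube([1041, 314, 171]);
translate([0, 1884, 1026]) cube([1041, 314, 171]);
translate([0, 2198, 1197]) cube([1041, 314, 171]);


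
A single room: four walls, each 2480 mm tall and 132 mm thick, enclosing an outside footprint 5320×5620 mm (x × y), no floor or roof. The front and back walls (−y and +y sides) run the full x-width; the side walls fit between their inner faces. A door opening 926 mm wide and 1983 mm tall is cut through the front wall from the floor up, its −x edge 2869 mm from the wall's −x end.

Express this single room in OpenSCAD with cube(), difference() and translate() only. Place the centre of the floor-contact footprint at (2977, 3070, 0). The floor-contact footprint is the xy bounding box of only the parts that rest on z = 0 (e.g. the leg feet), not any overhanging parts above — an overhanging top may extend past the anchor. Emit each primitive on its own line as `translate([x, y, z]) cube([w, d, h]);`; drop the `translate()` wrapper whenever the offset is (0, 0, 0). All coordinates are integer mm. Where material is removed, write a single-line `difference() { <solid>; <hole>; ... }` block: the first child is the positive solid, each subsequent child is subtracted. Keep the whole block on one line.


difference() { translate([317, 260, 0]) cube([5320, 132, 2480]); translate([3186, 260, 0]) cube([926, 132, 1983]); }
translate([317, 5748, 0]) cube([5320, 132, 2480]);
translate([317, 392, 0]) cube([132, 5356, 2480]);
translate([5505, 392, 0]) cube([132, 5356, 2480]);


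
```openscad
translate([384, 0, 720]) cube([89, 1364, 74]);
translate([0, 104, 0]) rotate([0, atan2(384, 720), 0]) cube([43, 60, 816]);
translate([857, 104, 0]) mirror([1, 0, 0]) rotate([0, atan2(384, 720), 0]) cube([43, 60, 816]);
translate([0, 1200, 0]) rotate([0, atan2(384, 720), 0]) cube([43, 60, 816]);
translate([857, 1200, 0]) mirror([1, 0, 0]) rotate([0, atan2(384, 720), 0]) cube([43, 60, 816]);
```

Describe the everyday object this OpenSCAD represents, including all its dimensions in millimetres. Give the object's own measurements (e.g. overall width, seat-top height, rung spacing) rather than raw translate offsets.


A sawhorse. A 89×1364×74 mm beam (x, y, z) sits on two A-frame leg pairs. Each pair is two raked legs of 43×60 mm section (60 mm along y) splaying symmetrically in x. Each leg rises 720 mm vertically over 384 mm of horizontal reach and is 816 mm long along its own axis. Every leg's outer bottom edge rests on the floor and its outer top edge meets a bottom edge of the beam — the left legs (tilting toward +x) meet the beam's −x bottom edge, the right legs (their mirror images, tilting toward −x) meet its +x bottom edge — so the leg tops tuck under the beam, the beam's underside is 720 mm above the floor, and the feet are 857 mm apart outside-to-outside with the beam centred between them. The two leg pairs are set in 104 mm from either end of the beam.


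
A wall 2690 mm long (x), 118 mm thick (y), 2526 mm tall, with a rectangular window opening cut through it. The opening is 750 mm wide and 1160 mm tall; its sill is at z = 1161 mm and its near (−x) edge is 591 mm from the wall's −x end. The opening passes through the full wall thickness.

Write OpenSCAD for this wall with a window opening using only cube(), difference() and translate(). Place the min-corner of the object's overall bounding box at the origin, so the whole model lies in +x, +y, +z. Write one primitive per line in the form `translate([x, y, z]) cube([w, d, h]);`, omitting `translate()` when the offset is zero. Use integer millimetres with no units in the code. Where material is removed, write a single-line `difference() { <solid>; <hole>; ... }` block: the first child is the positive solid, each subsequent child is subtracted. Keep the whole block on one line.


difference() { cube([2690, 118, 2526]); translate([591, 0, 1161]) cube([750, 118, 1160]); }


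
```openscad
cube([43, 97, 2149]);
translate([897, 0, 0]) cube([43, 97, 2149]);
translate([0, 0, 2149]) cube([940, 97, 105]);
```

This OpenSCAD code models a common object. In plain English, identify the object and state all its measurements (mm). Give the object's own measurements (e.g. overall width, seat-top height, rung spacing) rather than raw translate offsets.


A door frame. The clear opening is 854 mm wide and 2149 mm high. Two 43 mm wide jambs, 97 mm deep, stand either side of the opening from the floor to the top of the opening. A 105 mm thick head sits across the top of both jambs, spanning the full outside width of the frame.


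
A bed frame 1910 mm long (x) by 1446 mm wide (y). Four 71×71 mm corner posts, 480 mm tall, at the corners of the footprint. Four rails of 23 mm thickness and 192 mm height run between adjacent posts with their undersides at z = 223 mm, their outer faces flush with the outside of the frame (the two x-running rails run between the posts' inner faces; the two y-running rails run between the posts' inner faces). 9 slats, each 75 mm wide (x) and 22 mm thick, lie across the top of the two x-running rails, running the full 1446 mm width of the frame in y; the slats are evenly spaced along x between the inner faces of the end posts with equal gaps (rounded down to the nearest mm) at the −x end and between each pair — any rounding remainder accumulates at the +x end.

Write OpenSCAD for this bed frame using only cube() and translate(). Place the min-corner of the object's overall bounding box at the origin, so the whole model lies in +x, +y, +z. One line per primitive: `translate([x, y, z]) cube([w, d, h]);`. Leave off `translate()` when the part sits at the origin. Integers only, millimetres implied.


cube([71, 71, 480]);
translate([0, 1375, 0]) cube([71, 71, 480]);
translate([1839, 0, 0]) cube([71, 71, 480]);
translate([1839, 1375, 0]) cube([71, 71, 480]);
translate([71, 0, 223]) cube([1768, 23, 192]);
translate([71, 1423, 223]) cube([1768, 23, 192]);
translate([0, 71, 223]) cube([23, 1304, 192]);
translate([1887, 71, 223]) cube([23, 1304, 192]);
translate([180, 0, 415]) cube([75, 1446, 22]);
translate([364, 0, 415]) cube([75, 1446, 22]);
translate([548, 0, 415]) cube([75, 1446, 22]);
translate([732, 0, 415]) cube([75, 1446, 22]);
translate([916, 0, 415]) cube([75, 1446, 22]);
translate([1100, 0, 415]) cube([75, 1446, 22]);
translate([1284, 0, 415]) cube([75, 1446, 22]);
translate([1468, 0, 415]) cube([75, 1446, 22]);
translate([1652, 0, 415]) cube([75, 1446, 22]);


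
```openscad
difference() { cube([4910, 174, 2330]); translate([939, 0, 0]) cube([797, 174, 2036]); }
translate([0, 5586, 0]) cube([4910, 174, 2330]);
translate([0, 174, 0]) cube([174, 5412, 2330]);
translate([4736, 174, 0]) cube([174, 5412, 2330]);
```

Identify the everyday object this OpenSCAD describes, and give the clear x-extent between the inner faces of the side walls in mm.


A single room. The interior width is 4562 mm.

Four walls enclosing a rectangle with a door in the front wall — a room. Outside width 4910 minus two 174 mm walls gives 4562 mm.


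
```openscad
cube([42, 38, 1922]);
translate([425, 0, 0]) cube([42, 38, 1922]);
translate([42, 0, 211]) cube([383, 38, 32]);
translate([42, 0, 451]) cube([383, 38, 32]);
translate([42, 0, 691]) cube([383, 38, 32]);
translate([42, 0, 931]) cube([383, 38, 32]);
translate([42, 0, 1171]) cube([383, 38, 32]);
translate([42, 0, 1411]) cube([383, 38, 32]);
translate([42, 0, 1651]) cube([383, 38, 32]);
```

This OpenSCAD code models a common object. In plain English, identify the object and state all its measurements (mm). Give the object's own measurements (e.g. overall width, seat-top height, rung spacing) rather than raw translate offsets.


A straight ladder. Two 42×38 mm vertical rails, 1922 mm tall, stand 467 mm apart (outside-to-outside) with their front faces coplanar on the −y side. 7 rungs, each 38 mm deep and 32 mm tall, span between the inner faces of the rails, front faces flush with the rails. The lowest rung's underside is at z = 211 mm and rungs are spaced 240 mm apart (underside to underside).


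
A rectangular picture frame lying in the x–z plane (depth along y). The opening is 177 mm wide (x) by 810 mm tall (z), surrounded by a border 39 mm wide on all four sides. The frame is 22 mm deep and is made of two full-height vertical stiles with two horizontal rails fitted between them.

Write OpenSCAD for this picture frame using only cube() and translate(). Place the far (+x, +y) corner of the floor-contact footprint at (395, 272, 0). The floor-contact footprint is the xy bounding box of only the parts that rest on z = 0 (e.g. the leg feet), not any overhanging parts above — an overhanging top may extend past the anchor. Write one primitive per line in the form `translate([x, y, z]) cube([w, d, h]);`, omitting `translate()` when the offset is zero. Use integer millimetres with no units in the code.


translate([140, 250, 0]) cube([39, 22, 888]);
translate([356, 250, 0]) cube([39, 22, 888]);
translate([179, 250, 0]) cube([177, 22, 39]);
translate([179, 250, 849]) cube([177, 22, 39]);


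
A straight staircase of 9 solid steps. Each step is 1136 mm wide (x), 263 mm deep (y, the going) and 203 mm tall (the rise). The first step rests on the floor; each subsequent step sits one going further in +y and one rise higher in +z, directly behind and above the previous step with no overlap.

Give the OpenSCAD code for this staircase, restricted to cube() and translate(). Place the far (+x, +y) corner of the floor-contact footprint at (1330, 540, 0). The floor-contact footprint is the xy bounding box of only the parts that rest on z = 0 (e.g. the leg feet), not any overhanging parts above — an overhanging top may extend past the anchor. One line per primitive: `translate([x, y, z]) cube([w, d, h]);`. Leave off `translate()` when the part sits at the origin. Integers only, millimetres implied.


translate([194, 277, 0]) cube([1136, 263, 203]);
translate([194, 540, 203]) cube([1136, 263, 203]);
translate([194, 803, 406]) cube([1136, 263, 203]);
translate([194, 1066, 609]) cube([1136, 263, 203]);
translate([194, 1329, 812]) cube([1136, 263, 203]);
translate([194, 1592, 1015]) cube([1136, 263, 203]);
translate([194, 1855, 1218]) cube([1136, 263, 203]);
translate([194, 2118, 1421]) cube([1136, 263, 203]);
translate([194, 2381, 1624]) cube([1136, 263, 203]);


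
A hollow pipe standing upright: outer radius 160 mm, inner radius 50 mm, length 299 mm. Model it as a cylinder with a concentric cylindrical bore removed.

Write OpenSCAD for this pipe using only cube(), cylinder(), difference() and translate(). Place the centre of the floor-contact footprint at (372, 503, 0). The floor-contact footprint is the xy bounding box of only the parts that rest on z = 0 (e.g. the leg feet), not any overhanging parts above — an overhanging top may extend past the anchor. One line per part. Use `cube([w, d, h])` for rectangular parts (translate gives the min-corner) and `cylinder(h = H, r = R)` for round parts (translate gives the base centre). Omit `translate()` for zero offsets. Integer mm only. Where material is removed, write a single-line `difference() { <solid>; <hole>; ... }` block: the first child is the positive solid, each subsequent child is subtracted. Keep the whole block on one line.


difference() { translate([372, 503, 0]) cylinder(h = 299, r = 160); translate([372, 503, 0]) cylinder(h = 299, r = 50); }


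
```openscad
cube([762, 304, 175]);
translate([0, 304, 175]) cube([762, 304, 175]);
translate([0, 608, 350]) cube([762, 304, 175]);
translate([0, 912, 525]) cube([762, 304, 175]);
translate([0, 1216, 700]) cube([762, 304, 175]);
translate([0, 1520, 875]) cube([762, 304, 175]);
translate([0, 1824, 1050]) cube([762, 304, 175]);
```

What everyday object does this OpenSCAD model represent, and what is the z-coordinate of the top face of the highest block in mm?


A staircase. The total rise is 1225 mm.

7 identical blocks, each offset up and back from the previous — a staircase. Each step is 175 mm tall and there are 7 of them, so the total rise is 7 × 175 = 1225 mm.


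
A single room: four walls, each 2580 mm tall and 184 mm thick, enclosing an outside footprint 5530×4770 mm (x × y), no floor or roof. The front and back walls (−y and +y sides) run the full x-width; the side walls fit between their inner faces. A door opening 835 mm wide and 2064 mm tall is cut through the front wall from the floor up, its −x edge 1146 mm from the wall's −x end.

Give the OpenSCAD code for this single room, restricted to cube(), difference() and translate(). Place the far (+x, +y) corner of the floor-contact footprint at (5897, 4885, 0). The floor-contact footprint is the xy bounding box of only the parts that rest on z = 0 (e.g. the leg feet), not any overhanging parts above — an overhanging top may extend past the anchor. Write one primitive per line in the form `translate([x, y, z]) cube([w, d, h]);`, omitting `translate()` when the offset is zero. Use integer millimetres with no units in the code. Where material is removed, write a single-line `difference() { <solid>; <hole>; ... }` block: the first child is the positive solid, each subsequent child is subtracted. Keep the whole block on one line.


difference() { translate([367, 115, 0]) cube([5530, 184, 2580]); translate([1513, 115, 0]) cube([835, 184, 2064]); }
translate([367, 4701, 0]) cube([5530, 184, 2580]);
translate([367, 299, 0]) cube([184, 4402, 2580]);
translate([5713, 299, 0]) cube([184, 4402, 2580]);


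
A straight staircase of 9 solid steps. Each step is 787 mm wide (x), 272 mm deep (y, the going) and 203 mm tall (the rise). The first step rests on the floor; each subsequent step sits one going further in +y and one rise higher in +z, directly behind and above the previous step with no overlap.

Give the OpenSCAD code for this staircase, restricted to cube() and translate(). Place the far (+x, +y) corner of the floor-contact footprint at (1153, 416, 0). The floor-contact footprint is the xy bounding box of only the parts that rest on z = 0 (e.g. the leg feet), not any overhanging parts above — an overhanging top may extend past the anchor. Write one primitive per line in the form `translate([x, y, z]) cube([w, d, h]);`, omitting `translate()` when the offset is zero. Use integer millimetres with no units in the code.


translate([366, 144, 0]) cube([787, 272, 203]);
translate([366, 416, 203]) cube([787, 272, 203]);
translate([366, 688, 406]) cube([787, 272, 203]);
translate([366, 960, 609]) cube([787, 272, 203]);
translate([366, 1232, 812]) cube([787, 272, 203]);
translate([366, 1504, 1015]) cube([787, 272, 203]);
translate([366, 1776, 1218]) cube([787, 272, 203]);
translate([366, 2048, 1421]) cube([787, 272, 203]);
translate([366, 2320, 1624]) cube([787, 272, 203]);


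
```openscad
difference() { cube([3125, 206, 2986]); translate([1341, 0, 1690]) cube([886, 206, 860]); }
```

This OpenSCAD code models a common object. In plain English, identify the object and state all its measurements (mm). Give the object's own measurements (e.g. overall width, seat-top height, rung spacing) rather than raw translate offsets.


A wall 3125 mm long (x), 206 mm thick (y), 2986 mm tall, with a rectangular window opening cut through it. The opening is 886 mm wide and 860 mm tall; its sill is at z = 1690 mm and its near (−x) edge is 1341 mm from the wall's −x end. The opening passes through the full wall thickness.


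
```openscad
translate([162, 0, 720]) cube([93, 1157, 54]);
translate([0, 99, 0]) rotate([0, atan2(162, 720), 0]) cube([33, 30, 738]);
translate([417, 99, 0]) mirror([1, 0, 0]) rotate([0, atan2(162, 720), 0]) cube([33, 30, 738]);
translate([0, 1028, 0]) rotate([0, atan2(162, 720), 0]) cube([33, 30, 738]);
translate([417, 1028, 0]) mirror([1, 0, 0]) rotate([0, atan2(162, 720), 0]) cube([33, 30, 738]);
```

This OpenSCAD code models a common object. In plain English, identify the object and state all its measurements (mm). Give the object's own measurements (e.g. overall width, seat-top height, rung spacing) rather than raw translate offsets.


A sawhorse. A 93×1157×54 mm beam (x, y, z) sits on two A-frame leg pairs. Each pair is two raked legs of 33×30 mm section (30 mm along y) splaying symmetrically in x. Each leg rises 720 mm vertically over 162 mm of horizontal reach and is 738 mm long along its own axis. Every leg's outer bottom edge rests on the floor and its outer top edge meets a bottom edge of the beam — the left legs (tilting toward +x) meet the beam's −x bottom edge, the right legs (their mirror images, tilting toward −x) meet its +x bottom edge — so the leg tops tuck under the beam, the beam's underside is 720 mm above the floor, and the feet are 417 mm apart outside-to-outside with the beam centred between them. The two leg pairs are set in 99 mm from either end of the beam.


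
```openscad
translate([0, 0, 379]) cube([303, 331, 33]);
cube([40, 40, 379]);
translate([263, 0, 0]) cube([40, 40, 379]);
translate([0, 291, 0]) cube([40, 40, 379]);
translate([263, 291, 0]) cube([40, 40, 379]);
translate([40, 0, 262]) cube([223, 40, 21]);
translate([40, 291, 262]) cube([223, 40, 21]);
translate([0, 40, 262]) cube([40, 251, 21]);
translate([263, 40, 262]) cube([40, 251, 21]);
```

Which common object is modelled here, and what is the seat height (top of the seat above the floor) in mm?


A stool. The seat height is 412 mm.

A 303×331×33 slab at z = 379 on four corner posts — a stool. The seat top is 379 + 33 = 412 mm.


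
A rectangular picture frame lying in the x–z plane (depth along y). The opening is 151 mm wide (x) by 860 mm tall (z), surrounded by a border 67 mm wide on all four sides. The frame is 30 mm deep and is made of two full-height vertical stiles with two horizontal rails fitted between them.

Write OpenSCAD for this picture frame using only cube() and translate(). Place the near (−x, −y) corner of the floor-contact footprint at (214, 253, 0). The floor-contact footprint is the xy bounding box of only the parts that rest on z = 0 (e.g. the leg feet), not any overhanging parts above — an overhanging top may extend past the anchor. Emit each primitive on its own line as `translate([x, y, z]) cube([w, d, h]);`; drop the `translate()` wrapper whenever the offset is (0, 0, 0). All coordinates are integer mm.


translate([214, 253, 0]) cube([67, 30, 994]);
translate([432, 253, 0]) cube([67, 30, 994]);
translate([281, 253, 0]) cube([151, 30, 67]);
translate([281, 253, 927]) cube([151, 30, 67]);


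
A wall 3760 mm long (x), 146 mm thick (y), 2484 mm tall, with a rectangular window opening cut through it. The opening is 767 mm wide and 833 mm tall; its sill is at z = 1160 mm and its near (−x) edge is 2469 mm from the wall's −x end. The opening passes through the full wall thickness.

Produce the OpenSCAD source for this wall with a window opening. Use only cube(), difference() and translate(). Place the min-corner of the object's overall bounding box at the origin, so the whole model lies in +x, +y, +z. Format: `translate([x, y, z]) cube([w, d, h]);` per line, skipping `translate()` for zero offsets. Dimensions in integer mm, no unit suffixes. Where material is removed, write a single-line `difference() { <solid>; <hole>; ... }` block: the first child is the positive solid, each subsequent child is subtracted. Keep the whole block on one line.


difference() { cube([3760, 146, 2484]); translate([2469, 0, 1160]) cube([767, 146, 833]); }


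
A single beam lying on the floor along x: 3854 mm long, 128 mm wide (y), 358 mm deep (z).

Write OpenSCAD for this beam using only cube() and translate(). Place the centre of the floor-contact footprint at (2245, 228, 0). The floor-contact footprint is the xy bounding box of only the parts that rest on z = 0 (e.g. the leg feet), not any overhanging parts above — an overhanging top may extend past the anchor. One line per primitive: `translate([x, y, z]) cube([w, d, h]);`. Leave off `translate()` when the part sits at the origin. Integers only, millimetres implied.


translate([318, 164, 0]) cube([3854, 128, 358]);


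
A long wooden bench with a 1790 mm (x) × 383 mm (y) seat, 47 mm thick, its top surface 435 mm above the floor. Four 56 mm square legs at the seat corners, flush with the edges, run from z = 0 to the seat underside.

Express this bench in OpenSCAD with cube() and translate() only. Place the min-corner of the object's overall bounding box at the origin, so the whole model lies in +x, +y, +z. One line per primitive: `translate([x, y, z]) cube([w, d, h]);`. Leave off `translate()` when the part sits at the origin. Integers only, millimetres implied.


// leg_h = 435 − 47 = 388
translate([0, 0, 388]) cube([1790, 383, 47]);
cube([56, 56, 388]);
translate([0, 327, 0]) cube([56, 56, 388]);
translate([1734, 0, 0]) cube([56, 56, 388]);
translate([1734, 327, 0]) cube([56, 56, 388]);


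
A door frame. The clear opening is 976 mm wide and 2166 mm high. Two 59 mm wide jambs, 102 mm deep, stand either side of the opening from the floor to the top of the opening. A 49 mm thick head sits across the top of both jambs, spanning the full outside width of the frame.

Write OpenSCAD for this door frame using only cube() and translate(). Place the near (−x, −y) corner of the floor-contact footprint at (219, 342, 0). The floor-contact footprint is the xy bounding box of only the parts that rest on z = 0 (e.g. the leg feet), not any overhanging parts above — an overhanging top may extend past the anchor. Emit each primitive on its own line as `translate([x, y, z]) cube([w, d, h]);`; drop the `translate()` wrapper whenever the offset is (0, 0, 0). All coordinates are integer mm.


translate([219, 342, 0]) cube([59, 102, 2166]);
translate([1254, 342, 0]) cube([59, 102, 2166]);
translate([219, 342, 2166]) cube([1094, 102, 49]);


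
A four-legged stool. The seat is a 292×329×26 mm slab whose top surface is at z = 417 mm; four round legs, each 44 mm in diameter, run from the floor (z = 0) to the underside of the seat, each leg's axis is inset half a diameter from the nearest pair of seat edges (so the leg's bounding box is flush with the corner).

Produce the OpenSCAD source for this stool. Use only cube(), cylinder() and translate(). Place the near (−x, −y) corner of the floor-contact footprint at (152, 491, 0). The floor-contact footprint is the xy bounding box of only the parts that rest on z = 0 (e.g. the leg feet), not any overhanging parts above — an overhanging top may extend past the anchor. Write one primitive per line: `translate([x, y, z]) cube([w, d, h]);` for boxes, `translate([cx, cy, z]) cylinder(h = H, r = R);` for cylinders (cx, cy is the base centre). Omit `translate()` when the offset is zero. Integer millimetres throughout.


translate([152, 491, 391]) cube([292, 329, 26]);
translate([174, 513, 0]) cylinder(h = 391, r = 22);
translate([422, 513, 0]) cylinder(h = 391, r = 22);
translate([174, 798, 0]) cylinder(h = 391, r = 22);
translate([422, 798, 0]) cylinder(h = 391, r = 22);


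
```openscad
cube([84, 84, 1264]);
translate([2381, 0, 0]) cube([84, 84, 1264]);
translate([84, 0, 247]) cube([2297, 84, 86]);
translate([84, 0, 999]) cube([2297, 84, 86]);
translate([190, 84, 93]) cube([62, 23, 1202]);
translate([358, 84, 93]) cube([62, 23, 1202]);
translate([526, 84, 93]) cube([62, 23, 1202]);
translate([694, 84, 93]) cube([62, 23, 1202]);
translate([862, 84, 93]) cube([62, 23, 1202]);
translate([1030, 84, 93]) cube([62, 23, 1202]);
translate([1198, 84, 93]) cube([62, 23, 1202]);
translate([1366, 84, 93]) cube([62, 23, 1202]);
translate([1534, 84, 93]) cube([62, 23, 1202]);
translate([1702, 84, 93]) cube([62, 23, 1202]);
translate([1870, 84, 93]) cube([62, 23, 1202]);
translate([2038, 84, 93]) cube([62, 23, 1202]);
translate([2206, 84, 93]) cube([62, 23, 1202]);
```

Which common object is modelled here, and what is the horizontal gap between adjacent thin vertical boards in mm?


A fence section. The picket gap is 106 mm.

Two posts, two rails, 13 pickets — a fence section. Span 2297 mm holds 13 pickets of 62 mm with 14 equal gaps: ⌊(2297 − 13·62) / 14⌋ = 106 mm.
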